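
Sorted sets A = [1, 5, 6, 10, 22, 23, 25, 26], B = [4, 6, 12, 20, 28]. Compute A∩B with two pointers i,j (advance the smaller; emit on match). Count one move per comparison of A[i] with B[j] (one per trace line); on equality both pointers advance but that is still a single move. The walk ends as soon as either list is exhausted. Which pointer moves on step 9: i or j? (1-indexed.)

[i=1,j=1] 1<4 → i++
[i=2,j=1] 5>4 → j++
[i=2,j=2] 5<6 → i++
[i=3,j=2] 6==6 emit → i++,j++
[i=4,j=3] 10<12 → i++
[i=5,j=3] 22>12 → j++
[i=5,j=4] 22>20 → j++
[i=5,j=5] 22<28 → i++
[i=6,j=5] 23<28 → i++

i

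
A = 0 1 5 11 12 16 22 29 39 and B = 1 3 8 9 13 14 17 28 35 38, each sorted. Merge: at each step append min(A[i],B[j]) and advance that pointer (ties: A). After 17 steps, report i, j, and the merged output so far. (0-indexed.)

[i=0,j=0] A[i]=0<=B[j]=1 take 0 → i++
[i=1,j=0] A[i]=1<=B[j]=1 take 1 → i++
[i=2,j=0] A[i]=5>B[j]=1 take 1 → j++
[i=2,j=1] A[i]=5>B[j]=3 take 3 → j++
[i=2,j=2] A[i]=5<=B[j]=8 take 5 → i++
[i=3,j=2] A[i]=11>B[j]=8 take 8 → j++
[i=3,j=3] A[i]=11>B[j]=9 take 9 → j++
[i=3,j=4] A[i]=11<=B[j]=13 take 11 → i++
[i=4,j=4] A[i]=12<=B[j]=13 take 12 → i++
[i=5,j=4] A[i]=16>B[j]=13 take 13 → j++
[i=5,j=5] A[i]=16>B[j]=14 take 14 → j++
[i=5,j=6] A[i]=16<=B[j]=17 take 16 → i++
[i=6,j=6] A[i]=22>B[j]=17 take 17 → j++
[i=6,j=7] A[i]=22<=B[j]=28 take 22 → i++
[i=7,j=7] A[i]=29>B[j]=28 take 28 → j++
[i=7,j=8] A[i]=29<=B[j]=35 take 29 → i++
[i=8,j=8] A[i]=39>B[j]=35 take 35 → j++

i=8, j=9, merged so far=[0, 1, 1, 3, 5, 8, 9, 11, 12, 13, 14, 16, 17, 22, 28, 29, 35]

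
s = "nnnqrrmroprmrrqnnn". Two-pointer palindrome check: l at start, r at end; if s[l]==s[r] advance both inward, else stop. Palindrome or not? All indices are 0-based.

not a palindrome (mismatch at 8,9)

[0,17] 'n'=='n' → l++,r--
[1,16] 'n'=='n' → l++,r--
[2,15] 'n'=='n' → l++,r--
[3,14] 'q'=='q' → l++,r--
[4,13] 'r'=='r' → l++,r--
[5,12] 'r'=='r' → l++,r--
[6,11] 'm'=='m' → l++,r--
[7,10] 'r'=='r' → l++,r--
[8,9] 'o'!='p' → stop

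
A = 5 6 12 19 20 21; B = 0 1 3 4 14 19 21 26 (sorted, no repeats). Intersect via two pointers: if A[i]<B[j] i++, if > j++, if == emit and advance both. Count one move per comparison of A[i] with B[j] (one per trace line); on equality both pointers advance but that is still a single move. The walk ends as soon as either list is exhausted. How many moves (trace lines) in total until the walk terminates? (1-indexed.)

[i=1,j=1] 5>0 → j++
[i=1,j=2] 5>1 → j++
[i=1,j=3] 5>3 → j++
[i=1,j=4] 5>4 → j++
[i=1,j=5] 5<14 → i++
[i=2,j=5] 6<14 → i++
[i=3,j=5] 12<14 → i++
[i=4,j=5] 19>14 → j++
[i=4,j=6] 19==19 emit → i++,j++
[i=5,j=7] 20<21 → i++
[i=6,j=7] 21==21 emit → i++,j++

11 moves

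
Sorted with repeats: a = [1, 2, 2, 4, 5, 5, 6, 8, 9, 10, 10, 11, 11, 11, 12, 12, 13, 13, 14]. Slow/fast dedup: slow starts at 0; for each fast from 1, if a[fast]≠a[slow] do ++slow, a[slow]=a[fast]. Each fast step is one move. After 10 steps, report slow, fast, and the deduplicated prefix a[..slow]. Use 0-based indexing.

(s=0,f=1) a[fast]=2≠a[slow]=1 write a[1]=2 → slow++,fast++
(s=1,f=2) a[fast]=2=a[slow] dup → fast++
(s=1,f=3) a[fast]=4≠a[slow]=2 write a[2]=4 → slow++,fast++
(s=2,f=4) a[fast]=5≠a[slow]=4 write a[3]=5 → slow++,fast++
(s=3,f=5) a[fast]=5=a[slow] dup → fast++
(s=3,f=6) a[fast]=6≠a[slow]=5 write a[4]=6 → slow++,fast++
(s=4,f=7) a[fast]=8≠a[slow]=6 write a[5]=8 → slow++,fast++
(s=5,f=8) a[fast]=9≠a[slow]=8 write a[6]=9 → slow++,fast++
(s=6,f=9) a[fast]=10≠a[slow]=9 write a[7]=10 → slow++,fast++
(s=7,f=10) a[fast]=10=a[slow] dup → fast++

slow=7, fast=11, prefix=[1, 2, 4, 5, 6, 8, 9, 10]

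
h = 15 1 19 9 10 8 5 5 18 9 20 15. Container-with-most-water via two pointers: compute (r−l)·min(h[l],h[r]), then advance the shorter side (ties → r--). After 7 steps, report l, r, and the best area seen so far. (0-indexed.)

l=0 r=11: min(15,15)*11=165 best=165 *, r--
l=0 r=10: min(15,20)*10=150 best=165, l++
l=1 r=10: min(1,20)*9=9 best=165, l++
l=2 r=10: min(19,20)*8=152 best=165, l++
l=3 r=10: min(9,20)*7=63 best=165, l++
l=4 r=10: min(10,20)*6=60 best=165, l++
l=5 r=10: min(8,20)*5=40 best=165, l++

l=6, r=10, best area=165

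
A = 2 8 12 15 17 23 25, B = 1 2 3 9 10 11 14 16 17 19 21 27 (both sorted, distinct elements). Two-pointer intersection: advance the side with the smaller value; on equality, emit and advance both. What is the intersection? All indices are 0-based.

intersection = [2, 17]

i=0 j=0: 2>1, j++
i=0 j=1: 2==2 emit, i++,j++
i=1 j=2: 8>3, j++
i=1 j=3: 8<9, i++
i=2 j=3: 12>9, j++
i=2 j=4: 12>10, j++
i=2 j=5: 12>11, j++
i=2 j=6: 12<14, i++
i=3 j=6: 15>14, j++
i=3 j=7: 15<16, i++
i=4 j=7: 17>16, j++
i=4 j=8: 17==17 emit, i++,j++
i=5 j=9: 23>19, j++
i=5 j=10: 23>21, j++
i=5 j=11: 23<27, i++
i=6 j=11: 25<27, i++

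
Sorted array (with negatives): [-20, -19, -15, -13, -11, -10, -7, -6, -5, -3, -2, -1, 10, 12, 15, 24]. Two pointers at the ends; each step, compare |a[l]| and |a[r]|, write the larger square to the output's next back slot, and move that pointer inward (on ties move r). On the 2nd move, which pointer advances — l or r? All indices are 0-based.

l=0 r=15: |-20|<=|24| out[15]=576, r--
l=0 r=14: |-20|>|15| out[14]=400, l++

l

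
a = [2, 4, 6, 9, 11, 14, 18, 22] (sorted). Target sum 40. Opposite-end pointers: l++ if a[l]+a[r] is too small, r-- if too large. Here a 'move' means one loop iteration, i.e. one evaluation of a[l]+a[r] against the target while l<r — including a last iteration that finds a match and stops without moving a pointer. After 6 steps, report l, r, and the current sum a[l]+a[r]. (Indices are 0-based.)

l=0 r=7: 2+22=24 <40, l++
l=1 r=7: 4+22=26 <40, l++
l=2 r=7: 6+22=28 <40, l++
l=3 r=7: 9+22=31 <40, l++
l=4 r=7: 11+22=33 <40, l++
l=5 r=7: 14+22=36 <40, l++

l=6, r=7, sum=40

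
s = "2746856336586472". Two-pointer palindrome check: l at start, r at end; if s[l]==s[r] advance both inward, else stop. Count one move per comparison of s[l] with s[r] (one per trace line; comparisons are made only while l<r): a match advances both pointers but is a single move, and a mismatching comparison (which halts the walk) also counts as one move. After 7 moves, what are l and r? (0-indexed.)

l=7, r=8

[0,15] '2'=='2' → l++,r--
[1,14] '7'=='7' → l++,r--
[2,13] '4'=='4' → l++,r--
[3,12] '6'=='6' → l++,r--
[4,11] '8'=='8' → l++,r--
[5,10] '5'=='5' → l++,r--
[6,9] '6'=='6' → l++,r--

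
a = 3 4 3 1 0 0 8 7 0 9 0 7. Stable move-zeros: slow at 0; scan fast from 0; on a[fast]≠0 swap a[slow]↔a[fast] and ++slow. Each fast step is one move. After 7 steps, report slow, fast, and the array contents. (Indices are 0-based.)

(s=0,f=0) a[fast]=3≠0 swap→a[0]=3 → slow++,fast++
(s=1,f=1) a[fast]=4≠0 swap→a[1]=4 → slow++,fast++
(s=2,f=2) a[fast]=3≠0 swap→a[2]=3 → slow++,fast++
(s=3,f=3) a[fast]=1≠0 swap→a[3]=1 → slow++,fast++
(s=4,f=4) a[fast]=0 → fast++
(s=4,f=5) a[fast]=0 → fast++
(s=4,f=6) a[fast]=8≠0 swap→a[4]=8 → slow++,fast++

slow=5, fast=7, a=[3, 4, 3, 1, 8, 0, 0, 7, 0, 9, 0, 7]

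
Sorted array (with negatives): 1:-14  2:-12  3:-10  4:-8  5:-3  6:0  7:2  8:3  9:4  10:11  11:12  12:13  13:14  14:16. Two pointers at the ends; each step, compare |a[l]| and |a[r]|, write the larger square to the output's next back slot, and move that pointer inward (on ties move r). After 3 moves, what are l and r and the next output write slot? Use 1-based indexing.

l=1 r=14: |-14|<=|16| out[14]=256, r--
l=1 r=13: |-14|<=|14| out[13]=196, r--
l=1 r=12: |-14|>|13| out[12]=196, l++

l=2, r=12, next write slot=11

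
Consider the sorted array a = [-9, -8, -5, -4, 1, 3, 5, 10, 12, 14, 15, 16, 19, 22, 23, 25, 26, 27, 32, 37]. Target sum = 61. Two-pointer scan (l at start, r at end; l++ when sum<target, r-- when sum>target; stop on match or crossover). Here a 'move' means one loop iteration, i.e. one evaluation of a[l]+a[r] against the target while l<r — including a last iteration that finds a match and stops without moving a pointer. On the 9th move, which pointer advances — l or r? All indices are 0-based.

l

[0,19] -9+37=28 <61 → l++
[1,19] -8+37=29 <61 → l++
[2,19] -5+37=32 <61 → l++
[3,19] -4+37=33 <61 → l++
[4,19] 1+37=38 <61 → l++
[5,19] 3+37=40 <61 → l++
[6,19] 5+37=42 <61 → l++
[7,19] 10+37=47 <61 → l++
[8,19] 12+37=49 <61 → l++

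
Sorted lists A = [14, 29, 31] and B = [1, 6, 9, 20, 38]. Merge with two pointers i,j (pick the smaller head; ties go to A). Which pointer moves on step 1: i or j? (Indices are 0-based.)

j

i=0 j=0: A[i]=14>B[j]=1 take 1, j++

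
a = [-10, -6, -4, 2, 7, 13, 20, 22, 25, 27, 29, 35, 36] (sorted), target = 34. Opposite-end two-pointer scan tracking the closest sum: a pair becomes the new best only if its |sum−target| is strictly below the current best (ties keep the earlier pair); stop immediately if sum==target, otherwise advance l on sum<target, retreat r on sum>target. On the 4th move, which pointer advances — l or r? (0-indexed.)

r

l=0 r=12: -10+36=26 d=8 *, l++
l=1 r=12: -6+36=30 d=4 *, l++
l=2 r=12: -4+36=32 d=2 *, l++
l=3 r=12: 2+36=38 d=4, r--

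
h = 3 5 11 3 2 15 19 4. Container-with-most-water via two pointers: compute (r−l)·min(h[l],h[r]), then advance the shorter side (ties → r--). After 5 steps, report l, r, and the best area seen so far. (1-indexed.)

[1,8] min(3,4)*7=21 best=21 * → l++
[2,8] min(5,4)*6=24 best=24 * → r--
[2,7] min(5,19)*5=25 best=25 * → l++
[3,7] min(11,19)*4=44 best=44 * → l++
[4,7] min(3,19)*3=9 best=44 → l++

l=5, r=7, best area=44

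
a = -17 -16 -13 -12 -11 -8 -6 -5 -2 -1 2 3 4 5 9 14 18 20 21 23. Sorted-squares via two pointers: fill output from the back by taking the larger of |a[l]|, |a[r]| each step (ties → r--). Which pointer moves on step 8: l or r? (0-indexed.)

[0,19] |-17|<=|23| out[19]=529 → r--
[0,18] |-17|<=|21| out[18]=441 → r--
[0,17] |-17|<=|20| out[17]=400 → r--
[0,16] |-17|<=|18| out[16]=324 → r--
[0,15] |-17|>|14| out[15]=289 → l++
[1,15] |-16|>|14| out[14]=256 → l++
[2,15] |-13|<=|14| out[13]=196 → r--
[2,14] |-13|>|9| out[12]=169 → l++

l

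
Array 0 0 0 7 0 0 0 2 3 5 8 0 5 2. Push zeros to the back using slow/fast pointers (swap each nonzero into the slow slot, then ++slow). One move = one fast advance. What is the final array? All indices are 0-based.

slow=0 fast=0: a[fast]=0, fast++
slow=0 fast=1: a[fast]=0, fast++
slow=0 fast=2: a[fast]=0, fast++
slow=0 fast=3: a[fast]=7≠0 swap→a[0]=7, slow++,fast++
slow=1 fast=4: a[fast]=0, fast++
slow=1 fast=5: a[fast]=0, fast++
slow=1 fast=6: a[fast]=0, fast++
slow=1 fast=7: a[fast]=2≠0 swap→a[1]=2, slow++,fast++
slow=2 fast=8: a[fast]=3≠0 swap→a[2]=3, slow++,fast++
slow=3 fast=9: a[fast]=5≠0 swap→a[3]=5, slow++,fast++
slow=4 fast=10: a[fast]=8≠0 swap→a[4]=8, slow++,fast++
slow=5 fast=11: a[fast]=0, fast++
slow=5 fast=12: a[fast]=5≠0 swap→a[5]=5, slow++,fast++
slow=6 fast=13: a[fast]=2≠0 swap→a[6]=2, slow++,fast++

[7, 2, 3, 5, 8, 5, 2, 0, 0, 0, 0, 0, 0, 0]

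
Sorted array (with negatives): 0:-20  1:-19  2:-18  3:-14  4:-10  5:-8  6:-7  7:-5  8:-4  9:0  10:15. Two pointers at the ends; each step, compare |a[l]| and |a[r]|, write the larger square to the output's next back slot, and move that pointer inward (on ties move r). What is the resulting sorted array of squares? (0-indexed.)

[0, 16, 25, 49, 64, 100, 196, 225, 324, 361, 400]

l=0 r=10: |-20|>|15| out[10]=400, l++
l=1 r=10: |-19|>|15| out[9]=361, l++
l=2 r=10: |-18|>|15| out[8]=324, l++
l=3 r=10: |-14|<=|15| out[7]=225, r--
l=3 r=9: |-14|>|0| out[6]=196, l++
l=4 r=9: |-10|>|0| out[5]=100, l++
l=5 r=9: |-8|>|0| out[4]=64, l++
l=6 r=9: |-7|>|0| out[3]=49, l++
l=7 r=9: |-5|>|0| out[2]=25, l++
l=8 r=9: |-4|>|0| out[1]=16, l++
l=9 r=9: |0|<=|0| out[0]=0, r--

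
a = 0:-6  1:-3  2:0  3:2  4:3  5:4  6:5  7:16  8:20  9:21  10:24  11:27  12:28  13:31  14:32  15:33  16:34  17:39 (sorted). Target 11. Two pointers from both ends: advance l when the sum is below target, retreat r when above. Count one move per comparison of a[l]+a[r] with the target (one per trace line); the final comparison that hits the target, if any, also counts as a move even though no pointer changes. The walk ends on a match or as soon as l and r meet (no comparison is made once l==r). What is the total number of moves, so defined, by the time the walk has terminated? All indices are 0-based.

17 moves

[0,17] -6+39=33 >11 → r--
[0,16] -6+34=28 >11 → r--
[0,15] -6+33=27 >11 → r--
[0,14] -6+32=26 >11 → r--
[0,13] -6+31=25 >11 → r--
[0,12] -6+28=22 >11 → r--
[0,11] -6+27=21 >11 → r--
[0,10] -6+24=18 >11 → r--
[0,9] -6+21=15 >11 → r--
[0,8] -6+20=14 >11 → r--
[0,7] -6+16=10 <11 → l++
[1,7] -3+16=13 >11 → r--
[1,6] -3+5=2 <11 → l++
[2,6] 0+5=5 <11 → l++
[3,6] 2+5=7 <11 → l++
[4,6] 3+5=8 <11 → l++
[5,6] 4+5=9 <11 → l++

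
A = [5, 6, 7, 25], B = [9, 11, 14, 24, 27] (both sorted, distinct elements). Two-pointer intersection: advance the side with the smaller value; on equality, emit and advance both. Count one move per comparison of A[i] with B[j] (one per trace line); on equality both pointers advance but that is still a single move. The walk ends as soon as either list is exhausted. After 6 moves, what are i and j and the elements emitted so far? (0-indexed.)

[i=0,j=0] 5<9 → i++
[i=1,j=0] 6<9 → i++
[i=2,j=0] 7<9 → i++
[i=3,j=0] 25>9 → j++
[i=3,j=1] 25>11 → j++
[i=3,j=2] 25>14 → j++

i=3, j=3, emitted=[]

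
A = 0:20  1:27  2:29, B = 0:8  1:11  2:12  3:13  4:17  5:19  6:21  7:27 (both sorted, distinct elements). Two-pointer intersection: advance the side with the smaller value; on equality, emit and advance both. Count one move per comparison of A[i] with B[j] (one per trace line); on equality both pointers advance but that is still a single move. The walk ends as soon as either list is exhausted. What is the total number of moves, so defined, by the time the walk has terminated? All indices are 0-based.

[i=0,j=0] 20>8 → j++
[i=0,j=1] 20>11 → j++
[i=0,j=2] 20>12 → j++
[i=0,j=3] 20>13 → j++
[i=0,j=4] 20>17 → j++
[i=0,j=5] 20>19 → j++
[i=0,j=6] 20<21 → i++
[i=1,j=6] 27>21 → j++
[i=1,j=7] 27==27 emit → i++,j++

9 moves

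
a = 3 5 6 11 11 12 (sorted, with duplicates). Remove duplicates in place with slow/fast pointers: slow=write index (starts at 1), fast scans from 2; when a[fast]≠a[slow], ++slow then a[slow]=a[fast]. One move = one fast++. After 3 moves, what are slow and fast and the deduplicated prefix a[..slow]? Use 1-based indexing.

slow=1 fast=2: a[fast]=5≠a[slow]=3 write a[2]=5, slow++,fast++
slow=2 fast=3: a[fast]=6≠a[slow]=5 write a[3]=6, slow++,fast++
slow=3 fast=4: a[fast]=11≠a[slow]=6 write a[4]=11, slow++,fast++

slow=4, fast=5, prefix=[3, 5, 6, 11]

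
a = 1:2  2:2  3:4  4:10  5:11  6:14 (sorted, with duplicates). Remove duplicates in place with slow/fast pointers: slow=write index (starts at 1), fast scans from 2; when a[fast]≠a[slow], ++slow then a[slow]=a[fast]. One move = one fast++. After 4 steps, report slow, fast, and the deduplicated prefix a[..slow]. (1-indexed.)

slow=4, fast=6, prefix=[2, 4, 10, 11]

(s=1,f=2) a[fast]=2=a[slow] dup → fast++
(s=1,f=3) a[fast]=4≠a[slow]=2 write a[2]=4 → slow++,fast++
(s=2,f=4) a[fast]=10≠a[slow]=4 write a[3]=10 → slow++,fast++
(s=3,f=5) a[fast]=11≠a[slow]=10 write a[4]=11 → slow++,fast++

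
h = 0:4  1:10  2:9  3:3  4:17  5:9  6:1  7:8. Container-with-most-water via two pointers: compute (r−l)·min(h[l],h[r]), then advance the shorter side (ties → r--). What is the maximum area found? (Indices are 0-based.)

l=0 r=7: min(4,8)*7=28 best=28 *, l++
l=1 r=7: min(10,8)*6=48 best=48 *, r--
l=1 r=6: min(10,1)*5=5 best=48, r--
l=1 r=5: min(10,9)*4=36 best=48, r--
l=1 r=4: min(10,17)*3=30 best=48, l++
l=2 r=4: min(9,17)*2=18 best=48, l++
l=3 r=4: min(3,17)*1=3 best=48, l++

max area = 48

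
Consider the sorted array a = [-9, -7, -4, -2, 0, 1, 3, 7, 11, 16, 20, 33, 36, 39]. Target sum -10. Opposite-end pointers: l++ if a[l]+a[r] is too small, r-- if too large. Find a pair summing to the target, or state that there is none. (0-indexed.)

l=0 r=13: -9+39=30 >-10, r--
l=0 r=12: -9+36=27 >-10, r--
l=0 r=11: -9+33=24 >-10, r--
l=0 r=10: -9+20=11 >-10, r--
l=0 r=9: -9+16=7 >-10, r--
l=0 r=8: -9+11=2 >-10, r--
l=0 r=7: -9+7=-2 >-10, r--
l=0 r=6: -9+3=-6 >-10, r--
l=0 r=5: -9+1=-8 >-10, r--
l=0 r=4: -9+0=-9 >-10, r--
l=0 r=3: -9+-2=-11 <-10, l++
l=1 r=3: -7+-2=-9 >-10, r--
l=1 r=2: -7+-4=-11 <-10, l++

no pair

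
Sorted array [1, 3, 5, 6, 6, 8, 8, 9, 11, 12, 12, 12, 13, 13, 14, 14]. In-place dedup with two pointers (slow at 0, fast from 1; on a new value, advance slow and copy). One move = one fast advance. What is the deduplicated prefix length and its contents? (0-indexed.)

(s=0,f=1) a[fast]=3≠a[slow]=1 write a[1]=3 → slow++,fast++
(s=1,f=2) a[fast]=5≠a[slow]=3 write a[2]=5 → slow++,fast++
(s=2,f=3) a[fast]=6≠a[slow]=5 write a[3]=6 → slow++,fast++
(s=3,f=4) a[fast]=6=a[slow] dup → fast++
(s=3,f=5) a[fast]=8≠a[slow]=6 write a[4]=8 → slow++,fast++
(s=4,f=6) a[fast]=8=a[slow] dup → fast++
(s=4,f=7) a[fast]=9≠a[slow]=8 write a[5]=9 → slow++,fast++
(s=5,f=8) a[fast]=11≠a[slow]=9 write a[6]=11 → slow++,fast++
(s=6,f=9) a[fast]=12≠a[slow]=11 write a[7]=12 → slow++,fast++
(s=7,f=10) a[fast]=12=a[slow] dup → fast++
(s=7,f=11) a[fast]=12=a[slow] dup → fast++
(s=7,f=12) a[fast]=13≠a[slow]=12 write a[8]=13 → slow++,fast++
(s=8,f=13) a[fast]=13=a[slow] dup → fast++
(s=8,f=14) a[fast]=14≠a[slow]=13 write a[9]=14 → slow++,fast++
(s=9,f=15) a[fast]=14=a[slow] dup → fast++

length 10; prefix = [1, 3, 5, 6, 8, 9, 11, 12, 13, 14]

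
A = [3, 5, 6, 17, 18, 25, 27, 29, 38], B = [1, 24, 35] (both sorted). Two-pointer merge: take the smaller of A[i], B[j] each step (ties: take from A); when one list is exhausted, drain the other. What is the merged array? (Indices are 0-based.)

i=0 j=0: A[i]=3>B[j]=1 take 1, j++
i=0 j=1: A[i]=3<=B[j]=24 take 3, i++
i=1 j=1: A[i]=5<=B[j]=24 take 5, i++
i=2 j=1: A[i]=6<=B[j]=24 take 6, i++
i=3 j=1: A[i]=17<=B[j]=24 take 17, i++
i=4 j=1: A[i]=18<=B[j]=24 take 18, i++
i=5 j=1: A[i]=25>B[j]=24 take 24, j++
i=5 j=2: A[i]=25<=B[j]=35 take 25, i++
i=6 j=2: A[i]=27<=B[j]=35 take 27, i++
i=7 j=2: A[i]=29<=B[j]=35 take 29, i++
i=8 j=2: A[i]=38>B[j]=35 take 35, j++
i=8 j=3: B done, take A[i]=38, i++

[1, 3, 5, 6, 17, 18, 24, 25, 27, 29, 35, 38]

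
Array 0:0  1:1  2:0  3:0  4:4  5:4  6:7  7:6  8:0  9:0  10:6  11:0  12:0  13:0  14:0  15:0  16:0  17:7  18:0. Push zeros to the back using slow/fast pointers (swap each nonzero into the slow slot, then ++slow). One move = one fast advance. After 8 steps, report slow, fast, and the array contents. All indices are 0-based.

slow=5, fast=8, a=[1, 4, 4, 7, 6, 0, 0, 0, 0, 0, 6, 0, 0, 0, 0, 0, 0, 7, 0]

(s=0,f=0) a[fast]=0 → fast++
(s=0,f=1) a[fast]=1≠0 swap→a[0]=1 → slow++,fast++
(s=1,f=2) a[fast]=0 → fast++
(s=1,f=3) a[fast]=0 → fast++
(s=1,f=4) a[fast]=4≠0 swap→a[1]=4 → slow++,fast++
(s=2,f=5) a[fast]=4≠0 swap→a[2]=4 → slow++,fast++
(s=3,f=6) a[fast]=7≠0 swap→a[3]=7 → slow++,fast++
(s=4,f=7) a[fast]=6≠0 swap→a[4]=6 → slow++,fast++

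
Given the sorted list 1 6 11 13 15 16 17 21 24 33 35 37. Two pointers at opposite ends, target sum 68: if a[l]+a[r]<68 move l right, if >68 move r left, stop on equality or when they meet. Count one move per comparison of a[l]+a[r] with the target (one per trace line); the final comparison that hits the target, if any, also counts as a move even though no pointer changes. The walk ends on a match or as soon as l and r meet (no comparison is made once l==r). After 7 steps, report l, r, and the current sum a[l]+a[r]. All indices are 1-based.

l=8, r=12, sum=58

l=1 r=12: 1+37=38 <68, l++
l=2 r=12: 6+37=43 <68, l++
l=3 r=12: 11+37=48 <68, l++
l=4 r=12: 13+37=50 <68, l++
l=5 r=12: 15+37=52 <68, l++
l=6 r=12: 16+37=53 <68, l++
l=7 r=12: 17+37=54 <68, l++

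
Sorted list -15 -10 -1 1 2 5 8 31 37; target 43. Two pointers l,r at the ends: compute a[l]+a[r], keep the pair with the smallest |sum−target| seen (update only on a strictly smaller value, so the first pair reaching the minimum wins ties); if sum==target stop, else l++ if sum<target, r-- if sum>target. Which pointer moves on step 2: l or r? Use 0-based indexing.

l=0 r=8: -15+37=22 d=21 *, l++
l=1 r=8: -10+37=27 d=16 *, l++

l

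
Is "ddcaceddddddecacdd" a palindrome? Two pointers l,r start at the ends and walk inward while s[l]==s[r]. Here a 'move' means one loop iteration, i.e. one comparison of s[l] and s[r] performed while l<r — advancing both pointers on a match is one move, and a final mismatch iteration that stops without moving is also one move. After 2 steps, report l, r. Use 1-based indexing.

l=3, r=16

[1,18] 'd'=='d' → l++,r--
[2,17] 'd'=='d' → l++,r--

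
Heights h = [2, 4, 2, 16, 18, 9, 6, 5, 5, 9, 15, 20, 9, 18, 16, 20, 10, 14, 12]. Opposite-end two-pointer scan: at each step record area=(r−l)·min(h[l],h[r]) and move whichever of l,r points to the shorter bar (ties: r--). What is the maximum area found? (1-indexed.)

l=1 r=19: min(2,12)*18=36 best=36 *, l++
l=2 r=19: min(4,12)*17=68 best=68 *, l++
l=3 r=19: min(2,12)*16=32 best=68, l++
l=4 r=19: min(16,12)*15=180 best=180 *, r--
l=4 r=18: min(16,14)*14=196 best=196 *, r--
l=4 r=17: min(16,10)*13=130 best=196, r--
l=4 r=16: min(16,20)*12=192 best=196, l++
l=5 r=16: min(18,20)*11=198 best=198 *, l++
l=6 r=16: min(9,20)*10=90 best=198, l++
l=7 r=16: min(6,20)*9=54 best=198, l++
l=8 r=16: min(5,20)*8=40 best=198, l++
l=9 r=16: min(5,20)*7=35 best=198, l++
l=10 r=16: min(9,20)*6=54 best=198, l++
l=11 r=16: min(15,20)*5=75 best=198, l++
l=12 r=16: min(20,20)*4=80 best=198, r--
l=12 r=15: min(20,16)*3=48 best=198, r--
l=12 r=14: min(20,18)*2=36 best=198, r--
l=12 r=13: min(20,9)*1=9 best=198, r--

max area = 198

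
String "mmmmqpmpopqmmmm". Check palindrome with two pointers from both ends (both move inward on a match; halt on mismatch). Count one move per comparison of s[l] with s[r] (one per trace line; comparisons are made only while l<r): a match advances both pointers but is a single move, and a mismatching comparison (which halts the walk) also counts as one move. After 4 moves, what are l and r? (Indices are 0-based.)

[0,14] 'm'=='m' → l++,r--
[1,13] 'm'=='m' → l++,r--
[2,12] 'm'=='m' → l++,r--
[3,11] 'm'=='m' → l++,r--

l=4, r=10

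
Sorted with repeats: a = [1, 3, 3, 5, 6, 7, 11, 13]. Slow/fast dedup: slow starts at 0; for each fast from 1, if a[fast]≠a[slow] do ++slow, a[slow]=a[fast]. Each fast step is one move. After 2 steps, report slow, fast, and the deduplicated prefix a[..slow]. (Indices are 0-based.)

slow=1, fast=3, prefix=[1, 3]

(s=0,f=1) a[fast]=3≠a[slow]=1 write a[1]=3 → slow++,fast++
(s=1,f=2) a[fast]=3=a[slow] dup → fast++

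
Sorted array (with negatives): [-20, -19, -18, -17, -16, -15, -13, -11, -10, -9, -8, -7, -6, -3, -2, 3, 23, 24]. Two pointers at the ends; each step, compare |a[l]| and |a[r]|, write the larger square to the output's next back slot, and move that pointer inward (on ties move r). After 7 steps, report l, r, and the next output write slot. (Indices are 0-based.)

l=5, r=15, next write slot=10

[0,17] |-20|<=|24| out[17]=576 → r--
[0,16] |-20|<=|23| out[16]=529 → r--
[0,15] |-20|>|3| out[15]=400 → l++
[1,15] |-19|>|3| out[14]=361 → l++
[2,15] |-18|>|3| out[13]=324 → l++
[3,15] |-17|>|3| out[12]=289 → l++
[4,15] |-16|>|3| out[11]=256 → l++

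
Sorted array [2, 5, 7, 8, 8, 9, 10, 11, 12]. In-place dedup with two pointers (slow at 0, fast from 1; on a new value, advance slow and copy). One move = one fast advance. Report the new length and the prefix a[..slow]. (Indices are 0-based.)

(s=0,f=1) a[fast]=5≠a[slow]=2 write a[1]=5 → slow++,fast++
(s=1,f=2) a[fast]=7≠a[slow]=5 write a[2]=7 → slow++,fast++
(s=2,f=3) a[fast]=8≠a[slow]=7 write a[3]=8 → slow++,fast++
(s=3,f=4) a[fast]=8=a[slow] dup → fast++
(s=3,f=5) a[fast]=9≠a[slow]=8 write a[4]=9 → slow++,fast++
(s=4,f=6) a[fast]=10≠a[slow]=9 write a[5]=10 → slow++,fast++
(s=5,f=7) a[fast]=11≠a[slow]=10 write a[6]=11 → slow++,fast++
(s=6,f=8) a[fast]=12≠a[slow]=11 write a[7]=12 → slow++,fast++

length 8; prefix = [2, 5, 7, 8, 9, 10, 11, 12]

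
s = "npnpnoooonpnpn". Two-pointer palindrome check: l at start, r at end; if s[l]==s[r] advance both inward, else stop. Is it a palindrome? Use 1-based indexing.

palindrome

[1,14] 'n'=='n' → l++,r--
[2,13] 'p'=='p' → l++,r--
[3,12] 'n'=='n' → l++,r--
[4,11] 'p'=='p' → l++,r--
[5,10] 'n'=='n' → l++,r--
[6,9] 'o'=='o' → l++,r--
[7,8] 'o'=='o' → l++,r--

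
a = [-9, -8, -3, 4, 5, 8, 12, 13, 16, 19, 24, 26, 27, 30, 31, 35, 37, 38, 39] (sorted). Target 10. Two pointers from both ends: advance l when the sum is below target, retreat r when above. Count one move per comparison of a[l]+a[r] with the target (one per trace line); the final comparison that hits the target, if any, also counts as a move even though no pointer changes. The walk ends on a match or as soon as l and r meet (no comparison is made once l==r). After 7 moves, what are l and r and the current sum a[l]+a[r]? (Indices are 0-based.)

[0,18] -9+39=30 >10 → r--
[0,17] -9+38=29 >10 → r--
[0,16] -9+37=28 >10 → r--
[0,15] -9+35=26 >10 → r--
[0,14] -9+31=22 >10 → r--
[0,13] -9+30=21 >10 → r--
[0,12] -9+27=18 >10 → r--

l=0, r=11, sum=17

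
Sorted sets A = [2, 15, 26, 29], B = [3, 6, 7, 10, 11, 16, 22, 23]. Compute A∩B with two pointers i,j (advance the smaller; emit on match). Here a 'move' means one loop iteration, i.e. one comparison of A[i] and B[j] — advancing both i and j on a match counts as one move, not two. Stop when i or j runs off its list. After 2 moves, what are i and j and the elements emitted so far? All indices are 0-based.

i=1, j=1, emitted=[]

i=0 j=0: 2<3, i++
i=1 j=0: 15>3, j++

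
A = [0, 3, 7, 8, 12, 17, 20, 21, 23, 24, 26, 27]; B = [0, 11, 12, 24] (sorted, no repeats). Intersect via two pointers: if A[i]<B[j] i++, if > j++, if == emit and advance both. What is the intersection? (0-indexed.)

i=0 j=0: 0==0 emit, i++,j++
i=1 j=1: 3<11, i++
i=2 j=1: 7<11, i++
i=3 j=1: 8<11, i++
i=4 j=1: 12>11, j++
i=4 j=2: 12==12 emit, i++,j++
i=5 j=3: 17<24, i++
i=6 j=3: 20<24, i++
i=7 j=3: 21<24, i++
i=8 j=3: 23<24, i++
i=9 j=3: 24==24 emit, i++,j++

intersection = [0, 12, 24]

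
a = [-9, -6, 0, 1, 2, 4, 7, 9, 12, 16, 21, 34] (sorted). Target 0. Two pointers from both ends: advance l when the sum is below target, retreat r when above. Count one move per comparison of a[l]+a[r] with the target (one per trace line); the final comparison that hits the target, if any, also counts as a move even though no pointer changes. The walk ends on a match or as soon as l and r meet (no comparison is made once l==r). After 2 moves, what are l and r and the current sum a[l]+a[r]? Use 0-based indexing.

l=0, r=9, sum=7

[0,11] -9+34=25 >0 → r--
[0,10] -9+21=12 >0 → r--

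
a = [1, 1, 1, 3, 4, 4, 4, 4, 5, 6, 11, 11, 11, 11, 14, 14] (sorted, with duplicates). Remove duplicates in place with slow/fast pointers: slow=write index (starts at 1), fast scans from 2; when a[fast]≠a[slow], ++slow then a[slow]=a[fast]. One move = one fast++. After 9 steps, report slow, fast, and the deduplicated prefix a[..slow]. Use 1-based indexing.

slow=1 fast=2: a[fast]=1=a[slow] dup, fast++
slow=1 fast=3: a[fast]=1=a[slow] dup, fast++
slow=1 fast=4: a[fast]=3≠a[slow]=1 write a[2]=3, slow++,fast++
slow=2 fast=5: a[fast]=4≠a[slow]=3 write a[3]=4, slow++,fast++
slow=3 fast=6: a[fast]=4=a[slow] dup, fast++
slow=3 fast=7: a[fast]=4=a[slow] dup, fast++
slow=3 fast=8: a[fast]=4=a[slow] dup, fast++
slow=3 fast=9: a[fast]=5≠a[slow]=4 write a[4]=5, slow++,fast++
slow=4 fast=10: a[fast]=6≠a[slow]=5 write a[5]=6, slow++,fast++

slow=5, fast=11, prefix=[1, 3, 4, 5, 6]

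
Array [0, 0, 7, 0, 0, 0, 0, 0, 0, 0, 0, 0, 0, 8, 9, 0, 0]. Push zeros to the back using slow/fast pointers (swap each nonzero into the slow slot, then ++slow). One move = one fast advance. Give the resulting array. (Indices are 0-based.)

slow=0 fast=0: a[fast]=0, fast++
slow=0 fast=1: a[fast]=0, fast++
slow=0 fast=2: a[fast]=7≠0 swap→a[0]=7, slow++,fast++
slow=1 fast=3: a[fast]=0, fast++
slow=1 fast=4: a[fast]=0, fast++
slow=1 fast=5: a[fast]=0, fast++
slow=1 fast=6: a[fast]=0, fast++
slow=1 fast=7: a[fast]=0, fast++
slow=1 fast=8: a[fast]=0, fast++
slow=1 fast=9: a[fast]=0, fast++
slow=1 fast=10: a[fast]=0, fast++
slow=1 fast=11: a[fast]=0, fast++
slow=1 fast=12: a[fast]=0, fast++
slow=1 fast=13: a[fast]=8≠0 swap→a[1]=8, slow++,fast++
slow=2 fast=14: a[fast]=9≠0 swap→a[2]=9, slow++,fast++
slow=3 fast=15: a[fast]=0, fast++
slow=3 fast=16: a[fast]=0, fast++

[7, 8, 9, 0, 0, 0, 0, 0, 0, 0, 0, 0, 0, 0, 0, 0, 0]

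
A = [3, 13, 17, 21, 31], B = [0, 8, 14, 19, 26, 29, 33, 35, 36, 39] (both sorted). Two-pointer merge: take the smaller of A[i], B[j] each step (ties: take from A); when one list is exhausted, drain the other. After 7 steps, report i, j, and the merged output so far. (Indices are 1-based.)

[i=1,j=1] A[i]=3>B[j]=0 take 0 → j++
[i=1,j=2] A[i]=3<=B[j]=8 take 3 → i++
[i=2,j=2] A[i]=13>B[j]=8 take 8 → j++
[i=2,j=3] A[i]=13<=B[j]=14 take 13 → i++
[i=3,j=3] A[i]=17>B[j]=14 take 14 → j++
[i=3,j=4] A[i]=17<=B[j]=19 take 17 → i++
[i=4,j=4] A[i]=21>B[j]=19 take 19 → j++

i=4, j=5, merged so far=[0, 3, 8, 13, 14, 17, 19]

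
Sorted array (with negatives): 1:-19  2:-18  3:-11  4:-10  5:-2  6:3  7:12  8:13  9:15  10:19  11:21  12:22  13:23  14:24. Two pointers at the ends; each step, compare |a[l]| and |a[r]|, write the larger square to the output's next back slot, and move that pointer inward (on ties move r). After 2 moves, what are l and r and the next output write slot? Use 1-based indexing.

l=1, r=12, next write slot=12

[1,14] |-19|<=|24| out[14]=576 → r--
[1,13] |-19|<=|23| out[13]=529 → r--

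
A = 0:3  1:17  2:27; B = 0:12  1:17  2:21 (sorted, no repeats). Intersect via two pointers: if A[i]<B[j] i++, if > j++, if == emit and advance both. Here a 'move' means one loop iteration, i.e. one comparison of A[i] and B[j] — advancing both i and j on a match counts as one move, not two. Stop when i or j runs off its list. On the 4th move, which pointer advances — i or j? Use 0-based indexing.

i=0 j=0: 3<12, i++
i=1 j=0: 17>12, j++
i=1 j=1: 17==17 emit, i++,j++
i=2 j=2: 27>21, j++

j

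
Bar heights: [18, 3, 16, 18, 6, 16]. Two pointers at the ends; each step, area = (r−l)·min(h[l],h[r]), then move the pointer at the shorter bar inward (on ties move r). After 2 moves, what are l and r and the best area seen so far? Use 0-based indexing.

l=0, r=3, best area=80

[0,5] min(18,16)*5=80 best=80 * → r--
[0,4] min(18,6)*4=24 best=80 → r--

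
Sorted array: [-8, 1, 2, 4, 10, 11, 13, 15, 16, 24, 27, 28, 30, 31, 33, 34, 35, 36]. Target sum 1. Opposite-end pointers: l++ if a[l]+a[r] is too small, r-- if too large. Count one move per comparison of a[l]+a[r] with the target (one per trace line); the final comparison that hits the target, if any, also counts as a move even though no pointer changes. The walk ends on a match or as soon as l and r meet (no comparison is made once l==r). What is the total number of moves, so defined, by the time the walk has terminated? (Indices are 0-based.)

[0,17] -8+36=28 >1 → r--
[0,16] -8+35=27 >1 → r--
[0,15] -8+34=26 >1 → r--
[0,14] -8+33=25 >1 → r--
[0,13] -8+31=23 >1 → r--
[0,12] -8+30=22 >1 → r--
[0,11] -8+28=20 >1 → r--
[0,10] -8+27=19 >1 → r--
[0,9] -8+24=16 >1 → r--
[0,8] -8+16=8 >1 → r--
[0,7] -8+15=7 >1 → r--
[0,6] -8+13=5 >1 → r--
[0,5] -8+11=3 >1 → r--
[0,4] -8+10=2 >1 → r--
[0,3] -8+4=-4 <1 → l++
[1,3] 1+4=5 >1 → r--
[1,2] 1+2=3 >1 → r--

17 moves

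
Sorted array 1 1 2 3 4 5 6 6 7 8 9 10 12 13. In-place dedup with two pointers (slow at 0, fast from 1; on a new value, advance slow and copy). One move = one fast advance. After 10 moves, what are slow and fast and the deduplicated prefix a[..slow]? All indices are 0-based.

slow=0 fast=1: a[fast]=1=a[slow] dup, fast++
slow=0 fast=2: a[fast]=2≠a[slow]=1 write a[1]=2, slow++,fast++
slow=1 fast=3: a[fast]=3≠a[slow]=2 write a[2]=3, slow++,fast++
slow=2 fast=4: a[fast]=4≠a[slow]=3 write a[3]=4, slow++,fast++
slow=3 fast=5: a[fast]=5≠a[slow]=4 write a[4]=5, slow++,fast++
slow=4 fast=6: a[fast]=6≠a[slow]=5 write a[5]=6, slow++,fast++
slow=5 fast=7: a[fast]=6=a[slow] dup, fast++
slow=5 fast=8: a[fast]=7≠a[slow]=6 write a[6]=7, slow++,fast++
slow=6 fast=9: a[fast]=8≠a[slow]=7 write a[7]=8, slow++,fast++
slow=7 fast=10: a[fast]=9≠a[slow]=8 write a[8]=9, slow++,fast++

slow=8, fast=11, prefix=[1, 2, 3, 4, 5, 6, 7, 8, 9]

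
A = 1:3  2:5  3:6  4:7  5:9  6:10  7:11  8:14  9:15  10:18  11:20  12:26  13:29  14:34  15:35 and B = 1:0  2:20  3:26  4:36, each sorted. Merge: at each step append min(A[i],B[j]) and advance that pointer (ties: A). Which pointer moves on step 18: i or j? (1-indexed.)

i

i=1 j=1: A[i]=3>B[j]=0 take 0, j++
i=1 j=2: A[i]=3<=B[j]=20 take 3, i++
i=2 j=2: A[i]=5<=B[j]=20 take 5, i++
i=3 j=2: A[i]=6<=B[j]=20 take 6, i++
i=4 j=2: A[i]=7<=B[j]=20 take 7, i++
i=5 j=2: A[i]=9<=B[j]=20 take 9, i++
i=6 j=2: A[i]=10<=B[j]=20 take 10, i++
i=7 j=2: A[i]=11<=B[j]=20 take 11, i++
i=8 j=2: A[i]=14<=B[j]=20 take 14, i++
i=9 j=2: A[i]=15<=B[j]=20 take 15, i++
i=10 j=2: A[i]=18<=B[j]=20 take 18, i++
i=11 j=2: A[i]=20<=B[j]=20 take 20, i++
i=12 j=2: A[i]=26>B[j]=20 take 20, j++
i=12 j=3: A[i]=26<=B[j]=26 take 26, i++
i=13 j=3: A[i]=29>B[j]=26 take 26, j++
i=13 j=4: A[i]=29<=B[j]=36 take 29, i++
i=14 j=4: A[i]=34<=B[j]=36 take 34, i++
i=15 j=4: A[i]=35<=B[j]=36 take 35, i++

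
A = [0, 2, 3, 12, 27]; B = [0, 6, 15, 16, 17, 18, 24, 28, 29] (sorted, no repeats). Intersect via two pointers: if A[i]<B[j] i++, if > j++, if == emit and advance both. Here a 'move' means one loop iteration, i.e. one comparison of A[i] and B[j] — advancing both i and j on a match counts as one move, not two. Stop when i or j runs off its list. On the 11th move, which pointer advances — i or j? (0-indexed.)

i

i=0 j=0: 0==0 emit, i++,j++
i=1 j=1: 2<6, i++
i=2 j=1: 3<6, i++
i=3 j=1: 12>6, j++
i=3 j=2: 12<15, i++
i=4 j=2: 27>15, j++
i=4 j=3: 27>16, j++
i=4 j=4: 27>17, j++
i=4 j=5: 27>18, j++
i=4 j=6: 27>24, j++
i=4 j=7: 27<28, i++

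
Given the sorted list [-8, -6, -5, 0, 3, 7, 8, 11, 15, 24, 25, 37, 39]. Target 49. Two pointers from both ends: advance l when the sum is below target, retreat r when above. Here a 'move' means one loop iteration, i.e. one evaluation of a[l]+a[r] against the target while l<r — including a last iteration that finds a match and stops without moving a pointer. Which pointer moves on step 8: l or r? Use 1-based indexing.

r

[1,13] -8+39=31 <49 → l++
[2,13] -6+39=33 <49 → l++
[3,13] -5+39=34 <49 → l++
[4,13] 0+39=39 <49 → l++
[5,13] 3+39=42 <49 → l++
[6,13] 7+39=46 <49 → l++
[7,13] 8+39=47 <49 → l++
[8,13] 11+39=50 >49 → r--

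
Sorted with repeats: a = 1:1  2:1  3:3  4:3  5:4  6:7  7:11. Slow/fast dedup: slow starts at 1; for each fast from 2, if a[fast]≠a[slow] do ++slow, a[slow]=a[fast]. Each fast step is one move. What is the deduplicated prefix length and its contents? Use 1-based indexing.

slow=1 fast=2: a[fast]=1=a[slow] dup, fast++
slow=1 fast=3: a[fast]=3≠a[slow]=1 write a[2]=3, slow++,fast++
slow=2 fast=4: a[fast]=3=a[slow] dup, fast++
slow=2 fast=5: a[fast]=4≠a[slow]=3 write a[3]=4, slow++,fast++
slow=3 fast=6: a[fast]=7≠a[slow]=4 write a[4]=7, slow++,fast++
slow=4 fast=7: a[fast]=11≠a[slow]=7 write a[5]=11, slow++,fast++

length 5; prefix = [1, 3, 4, 7, 11]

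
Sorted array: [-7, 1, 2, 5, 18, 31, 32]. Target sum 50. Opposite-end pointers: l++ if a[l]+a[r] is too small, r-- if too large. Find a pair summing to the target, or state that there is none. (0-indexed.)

[0,6] -7+32=25 <50 → l++
[1,6] 1+32=33 <50 → l++
[2,6] 2+32=34 <50 → l++
[3,6] 5+32=37 <50 → l++
[4,6] 18+32=50 → found

(18, 32)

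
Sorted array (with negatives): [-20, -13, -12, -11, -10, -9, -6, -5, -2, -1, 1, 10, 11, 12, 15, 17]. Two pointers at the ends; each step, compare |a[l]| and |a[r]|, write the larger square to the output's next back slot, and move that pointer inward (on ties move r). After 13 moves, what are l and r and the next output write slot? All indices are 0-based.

[0,15] |-20|>|17| out[15]=400 → l++
[1,15] |-13|<=|17| out[14]=289 → r--
[1,14] |-13|<=|15| out[13]=225 → r--
[1,13] |-13|>|12| out[12]=169 → l++
[2,13] |-12|<=|12| out[11]=144 → r--
[2,12] |-12|>|11| out[10]=144 → l++
[3,12] |-11|<=|11| out[9]=121 → r--
[3,11] |-11|>|10| out[8]=121 → l++
[4,11] |-10|<=|10| out[7]=100 → r--
[4,10] |-10|>|1| out[6]=100 → l++
[5,10] |-9|>|1| out[5]=81 → l++
[6,10] |-6|>|1| out[4]=36 → l++
[7,10] |-5|>|1| out[3]=25 → l++

l=8, r=10, next write slot=2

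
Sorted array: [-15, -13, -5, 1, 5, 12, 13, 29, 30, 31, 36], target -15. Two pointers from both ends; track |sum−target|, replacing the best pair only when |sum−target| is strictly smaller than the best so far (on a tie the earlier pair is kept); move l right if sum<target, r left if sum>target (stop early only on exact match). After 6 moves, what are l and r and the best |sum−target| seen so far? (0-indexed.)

l=0, r=4, best |Δ|=12

[0,10] -15+36=21 d=36 * → r--
[0,9] -15+31=16 d=31 * → r--
[0,8] -15+30=15 d=30 * → r--
[0,7] -15+29=14 d=29 * → r--
[0,6] -15+13=-2 d=13 * → r--
[0,5] -15+12=-3 d=12 * → r--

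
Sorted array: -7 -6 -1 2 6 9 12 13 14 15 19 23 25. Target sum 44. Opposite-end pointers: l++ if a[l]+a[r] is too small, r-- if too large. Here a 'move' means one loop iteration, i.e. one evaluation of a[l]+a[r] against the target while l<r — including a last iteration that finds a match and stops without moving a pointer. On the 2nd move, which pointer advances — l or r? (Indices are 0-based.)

l

l=0 r=12: -7+25=18 <44, l++
l=1 r=12: -6+25=19 <44, l++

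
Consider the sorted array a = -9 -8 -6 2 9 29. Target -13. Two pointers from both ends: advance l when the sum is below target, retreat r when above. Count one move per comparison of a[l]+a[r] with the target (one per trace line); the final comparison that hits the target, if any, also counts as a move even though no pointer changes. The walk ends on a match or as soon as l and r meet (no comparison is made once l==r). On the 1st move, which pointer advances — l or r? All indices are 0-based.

r

[0,5] -9+29=20 >-13 → r--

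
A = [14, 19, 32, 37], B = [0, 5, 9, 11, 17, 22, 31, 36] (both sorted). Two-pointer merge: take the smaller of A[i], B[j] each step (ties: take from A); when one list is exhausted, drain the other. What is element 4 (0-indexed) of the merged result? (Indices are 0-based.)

i=0 j=0: A[i]=14>B[j]=0 take 0, j++
i=0 j=1: A[i]=14>B[j]=5 take 5, j++
i=0 j=2: A[i]=14>B[j]=9 take 9, j++
i=0 j=3: A[i]=14>B[j]=11 take 11, j++
i=0 j=4: A[i]=14<=B[j]=17 take 14, i++
i=1 j=4: A[i]=19>B[j]=17 take 17, j++
i=1 j=5: A[i]=19<=B[j]=22 take 19, i++
i=2 j=5: A[i]=32>B[j]=22 take 22, j++
i=2 j=6: A[i]=32>B[j]=31 take 31, j++
i=2 j=7: A[i]=32<=B[j]=36 take 32, i++
i=3 j=7: A[i]=37>B[j]=36 take 36, j++
i=3 j=8: B done, take A[i]=37, i++

merged[4] = 14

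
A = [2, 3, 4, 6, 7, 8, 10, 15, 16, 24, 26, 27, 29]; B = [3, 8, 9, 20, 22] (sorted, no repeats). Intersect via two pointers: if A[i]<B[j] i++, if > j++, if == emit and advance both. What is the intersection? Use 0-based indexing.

i=0 j=0: 2<3, i++
i=1 j=0: 3==3 emit, i++,j++
i=2 j=1: 4<8, i++
i=3 j=1: 6<8, i++
i=4 j=1: 7<8, i++
i=5 j=1: 8==8 emit, i++,j++
i=6 j=2: 10>9, j++
i=6 j=3: 10<20, i++
i=7 j=3: 15<20, i++
i=8 j=3: 16<20, i++
i=9 j=3: 24>20, j++
i=9 j=4: 24>22, j++

intersection = [3, 8]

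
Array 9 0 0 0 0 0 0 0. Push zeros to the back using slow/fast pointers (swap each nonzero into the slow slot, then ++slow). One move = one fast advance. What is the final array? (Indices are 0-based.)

[9, 0, 0, 0, 0, 0, 0, 0]

(s=0,f=0) a[fast]=9≠0 swap→a[0]=9 → slow++,fast++
(s=1,f=1) a[fast]=0 → fast++
(s=1,f=2) a[fast]=0 → fast++
(s=1,f=3) a[fast]=0 → fast++
(s=1,f=4) a[fast]=0 → fast++
(s=1,f=5) a[fast]=0 → fast++
(s=1,f=6) a[fast]=0 → fast++
(s=1,f=7) a[fast]=0 → fast++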